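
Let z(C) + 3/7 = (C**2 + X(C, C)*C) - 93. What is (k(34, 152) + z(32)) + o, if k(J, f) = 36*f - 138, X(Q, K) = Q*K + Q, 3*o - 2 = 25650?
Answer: 1020752/21 ≈ 48607.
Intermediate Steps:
o = 25652/3 (o = 2/3 + (1/3)*25650 = 2/3 + 8550 = 25652/3 ≈ 8550.7)
X(Q, K) = Q + K*Q (X(Q, K) = K*Q + Q = Q + K*Q)
k(J, f) = -138 + 36*f
z(C) = -654/7 + C**2 + C**2*(1 + C) (z(C) = -3/7 + ((C**2 + (C*(1 + C))*C) - 93) = -3/7 + ((C**2 + C**2*(1 + C)) - 93) = -3/7 + (-93 + C**2 + C**2*(1 + C)) = -654/7 + C**2 + C**2*(1 + C))
(k(34, 152) + z(32)) + o = ((-138 + 36*152) + (-654/7 + 32**3 + 2*32**2)) + 25652/3 = ((-138 + 5472) + (-654/7 + 32768 + 2*1024)) + 25652/3 = (5334 + (-654/7 + 32768 + 2048)) + 25652/3 = (5334 + 243058/7) + 25652/3 = 280396/7 + 25652/3 = 1020752/21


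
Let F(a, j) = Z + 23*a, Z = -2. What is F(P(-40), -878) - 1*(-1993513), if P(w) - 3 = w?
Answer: 1992660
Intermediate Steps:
P(w) = 3 + w
F(a, j) = -2 + 23*a
F(P(-40), -878) - 1*(-1993513) = (-2 + 23*(3 - 40)) - 1*(-1993513) = (-2 + 23*(-37)) + 1993513 = (-2 - 851) + 1993513 = -853 + 1993513 = 1992660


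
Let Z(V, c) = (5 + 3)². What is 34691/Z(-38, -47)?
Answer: 34691/64 ≈ 542.05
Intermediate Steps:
Z(V, c) = 64 (Z(V, c) = 8² = 64)
34691/Z(-38, -47) = 34691/64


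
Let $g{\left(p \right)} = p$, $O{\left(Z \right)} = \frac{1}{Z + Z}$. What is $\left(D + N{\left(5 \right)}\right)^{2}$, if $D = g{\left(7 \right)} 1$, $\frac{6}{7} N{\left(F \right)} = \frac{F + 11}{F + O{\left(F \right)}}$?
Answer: $\frac{2660161}{23409} \approx 113.64$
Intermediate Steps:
$O{\left(Z \right)} = \frac{1}{2 Z}$
$N{\left(F \right)} = \frac{7 \left(11 + F\right)}{6 \left(F + \frac{1}{2 F}\right)}$ ($N{\left(F \right)} = \frac{7 \frac{F + 11}{F + \frac{1}{2 F}}}{6} = \frac{7 \frac{11 + F}{F + \frac{1}{2 F}}}{6} = \frac{7 \left(11 + F\right)}{6 \left(F + \frac{1}{2 F}\right)}$)
$D = 7$ ($D = 7 \cdot 1 = 7$)
$\left(D + N{\left(5 \right)}\right)^{2} = \left(7 + \frac{7}{3} \cdot 5 \frac{1}{1 + 2 \cdot 5^{2}} \left(11 + 5\right)\right)^{2} = \left(7 + \frac{7}{3} \cdot 5 \frac{1}{1 + 2 \cdot 25} \cdot 16\right)^{2} = \left(7 + \frac{7}{3} \cdot 5 \frac{1}{1 + 50} \cdot 16\right)^{2} = \left(7 + \frac{7}{3} \cdot 5 \cdot \frac{1}{51} \cdot 16\right)^{2} = \left(7 + \frac{560}{153}\right)^{2} = \left(\frac{1631}{153}\right)^{2} = \frac{2660161}{23409}$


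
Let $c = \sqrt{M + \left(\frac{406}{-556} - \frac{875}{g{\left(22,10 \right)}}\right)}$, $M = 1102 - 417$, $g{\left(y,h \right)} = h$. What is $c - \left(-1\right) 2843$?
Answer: $2843 + \frac{\sqrt{11530189}}{139} \approx 2867.4$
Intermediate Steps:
$M = 685$ ($M = 1102 - 417 = 685$)
$c = \frac{\sqrt{11530189}}{139}$ ($c = \sqrt{685 + \left(\frac{406}{-556} - \frac{875}{10}\right)} = \sqrt{685 + \left(406 \left(- \frac{1}{556}\right) - \frac{175}{2}\right)} = \sqrt{685 - \frac{12264}{139}} = \sqrt{\frac{82951}{139}} = \frac{\sqrt{11530189}}{139} \approx 24.429$)
$c - \left(-1\right) 2843 = \frac{\sqrt{11530189}}{139} - \left(-1\right) 2843 = \frac{\sqrt{11530189}}{139} - -2843 = \frac{\sqrt{11530189}}{139} + 2843 = 2843 + \frac{\sqrt{11530189}}{139}$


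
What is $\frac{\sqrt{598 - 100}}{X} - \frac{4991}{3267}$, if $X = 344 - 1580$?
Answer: $- \frac{4991}{3267} - \frac{\sqrt{498}}{1236} \approx -1.5458$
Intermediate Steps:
$X = -1236$
$\frac{\sqrt{598 - 100}}{X} - \frac{4991}{3267} = \frac{\sqrt{598 - 100}}{-1236} - \frac{4991}{3267} = \sqrt{498} \left(- \frac{1}{1236}\right) - \frac{4991}{3267} = - \frac{\sqrt{498}}{1236} - \frac{4991}{3267} = - \frac{4991}{3267} - \frac{\sqrt{498}}{1236}$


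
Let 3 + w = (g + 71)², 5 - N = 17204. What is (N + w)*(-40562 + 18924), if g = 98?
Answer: -245786042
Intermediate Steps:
N = -17199 (N = 5 - 1*17204 = 5 - 17204 = -17199)
w = 28558 (w = -3 + (98 + 71)² = -3 + 169² = -3 + 28561 = 28558)
(N + w)*(-40562 + 18924) = (-17199 + 28558)*(-40562 + 18924) = 11359*(-21638) = -245786042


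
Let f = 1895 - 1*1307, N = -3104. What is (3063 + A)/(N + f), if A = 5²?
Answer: -772/629 ≈ -1.2273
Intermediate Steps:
f = 588 (f = 1895 - 1307 = 588)
A = 25
(3063 + A)/(N + f) = (3063 + 25)/(-3104 + 588) = 3088/(-2516) = 3088*(-1/2516) = -772/629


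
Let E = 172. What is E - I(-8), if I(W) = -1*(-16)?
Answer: 156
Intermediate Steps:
I(W) = 16
E - I(-8) = 172 - 1*16 = 172 - 16 = 156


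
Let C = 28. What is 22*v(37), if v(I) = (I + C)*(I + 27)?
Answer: 91520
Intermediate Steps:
v(I) = (27 + I)*(28 + I) (v(I) = (I + 28)*(I + 27) = (28 + I)*(27 + I) = (27 + I)*(28 + I))
22*v(37) = 22*(756 + 37² + 55*37) = 22*(756 + 1369 + 2035) = 22*4160 = 91520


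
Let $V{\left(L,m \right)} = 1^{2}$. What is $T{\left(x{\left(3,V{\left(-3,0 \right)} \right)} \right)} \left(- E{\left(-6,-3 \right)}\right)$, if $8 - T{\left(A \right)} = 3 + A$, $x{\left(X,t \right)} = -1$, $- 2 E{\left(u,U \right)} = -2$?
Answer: $-6$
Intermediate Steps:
$E{\left(u,U \right)} = 1$ ($E{\left(u,U \right)} = \left(- \frac{1}{2}\right) \left(-2\right) = 1$)
$V{\left(L,m \right)} = 1$
$T{\left(A \right)} = 5 - A$ ($T{\left(A \right)} = 8 - \left(3 + A\right) = 5 - A$)
$T{\left(x{\left(3,V{\left(-3,0 \right)} \right)} \right)} \left(- E{\left(-6,-3 \right)}\right) = \left(5 - -1\right) \left(\left(-1\right) 1\right) = \left(5 + 1\right) \left(-1\right) = 6 \left(-1\right) = -6$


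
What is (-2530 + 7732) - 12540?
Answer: -7338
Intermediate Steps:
(-2530 + 7732) - 12540 = 5202 - 12540 = -7338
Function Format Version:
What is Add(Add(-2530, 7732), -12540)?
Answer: -7338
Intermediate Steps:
Add(Add(-2530, 7732), -12540) = Add(5202, -12540) = -7338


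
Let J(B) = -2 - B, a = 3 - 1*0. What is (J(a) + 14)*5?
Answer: 45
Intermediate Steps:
a = 3 (a = 3 + 0 = 3)
(J(a) + 14)*5 = ((-2 - 1*3) + 14)*5 = ((-2 - 3) + 14)*5 = (-5 + 14)*5 = 9*5 = 45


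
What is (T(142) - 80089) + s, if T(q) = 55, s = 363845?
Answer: 283811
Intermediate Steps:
(T(142) - 80089) + s = (55 - 80089) + 363845 = -80034 + 363845 = 283811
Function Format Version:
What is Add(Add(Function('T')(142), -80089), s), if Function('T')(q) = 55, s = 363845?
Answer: 283811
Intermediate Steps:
Add(Add(Function('T')(142), -80089), s) = Add(Add(55, -80089), 363845) = Add(-80034, 363845) = 283811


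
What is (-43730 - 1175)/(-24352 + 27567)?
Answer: -8981/643 ≈ -13.967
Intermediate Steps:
(-43730 - 1175)/(-24352 + 27567) = -44905/3215 = -44905*1/3215 = -8981/643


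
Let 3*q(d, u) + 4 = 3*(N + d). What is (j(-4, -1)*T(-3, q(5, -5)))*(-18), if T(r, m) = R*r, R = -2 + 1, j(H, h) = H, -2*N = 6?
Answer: 216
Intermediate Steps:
N = -3 (N = -½*6 = -3)
R = -1
q(d, u) = -13/3 + d (q(d, u) = -4/3 + (3*(-3 + d))/3 = -4/3 + (-9 + 3*d)/3 = -4/3 + (-3 + d) = -13/3 + d)
T(r, m) = -r
(j(-4, -1)*T(-3, q(5, -5)))*(-18) = -(-4)*(-3)*(-18) = -4*3*(-18) = -12*(-18) = 216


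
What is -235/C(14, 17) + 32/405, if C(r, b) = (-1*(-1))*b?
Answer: -94631/6885 ≈ -13.745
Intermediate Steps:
C(r, b) = b (C(r, b) = 1*b = b)
-235/C(14, 17) + 32/405 = -235/17 + 32/405 = -94631/6885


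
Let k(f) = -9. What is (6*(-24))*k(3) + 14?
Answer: 1310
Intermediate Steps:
(6*(-24))*k(3) + 14 = (6*(-24))*(-9) + 14 = -144*(-9) + 14 = 1296 + 14 = 1310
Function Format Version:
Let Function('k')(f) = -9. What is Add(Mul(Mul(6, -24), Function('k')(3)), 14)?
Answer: 1310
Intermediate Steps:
Add(Mul(Mul(6, -24), Function('k')(3)), 14) = Add(Mul(Mul(6, -24), -9), 14) = Add(Mul(-144, -9), 14) = Add(1296, 14) = 1310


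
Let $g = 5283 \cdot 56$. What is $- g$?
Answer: $-295848$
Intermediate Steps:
$g = 295848$
$- g = \left(-1\right) 295848 = -295848$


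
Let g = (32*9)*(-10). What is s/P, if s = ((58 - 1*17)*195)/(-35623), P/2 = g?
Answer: 533/13679232 ≈ 3.8964e-5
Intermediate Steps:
g = -2880 (g = 288*(-10) = -2880)
P = -5760 (P = 2*(-2880) = -5760)
s = -7995/35623 (s = ((58 - 17)*195)*(-1/35623) = (41*195)*(-1/35623) = 7995*(-1/35623) = -7995/35623 ≈ -0.22443)
s/P = -7995/35623/(-5760) = -7995/35623*(-1/5760) = 533/13679232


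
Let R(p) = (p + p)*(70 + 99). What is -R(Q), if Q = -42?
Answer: 14196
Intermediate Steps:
R(p) = 338*p (R(p) = (2*p)*169 = 338*p)
-R(Q) = -338*(-42) = -1*(-14196) = 14196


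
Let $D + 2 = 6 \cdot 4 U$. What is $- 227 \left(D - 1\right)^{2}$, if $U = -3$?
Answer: $-1276875$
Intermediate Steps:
$D = -74$ ($D = -2 + 6 \cdot 4 \left(-3\right) = -2 + 24 \left(-3\right) = -2 - 72 = -74$)
$- 227 \left(D - 1\right)^{2} = - 227 \left(-74 - 1\right)^{2} = - 227 \left(-75\right)^{2} = \left(-227\right) 5625 = -1276875$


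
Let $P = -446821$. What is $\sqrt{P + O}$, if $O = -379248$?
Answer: $i \sqrt{826069} \approx 908.88 i$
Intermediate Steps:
$\sqrt{P + O} = \sqrt{-446821 - 379248} = \sqrt{-826069} = i \sqrt{826069}$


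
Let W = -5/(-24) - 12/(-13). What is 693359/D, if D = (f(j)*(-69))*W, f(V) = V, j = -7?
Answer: 72109336/56833 ≈ 1268.8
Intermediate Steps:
W = 353/312 (W = -5*(-1/24) - 12*(-1/13) = 5/24 + 12/13 = 353/312 ≈ 1.1314)
D = 56833/104 (D = -7*(-69)*(353/312) = 483*(353/312) = 56833/104 ≈ 546.47)
693359/D = 693359/(56833/104) = 693359*(104/56833) = 72109336/56833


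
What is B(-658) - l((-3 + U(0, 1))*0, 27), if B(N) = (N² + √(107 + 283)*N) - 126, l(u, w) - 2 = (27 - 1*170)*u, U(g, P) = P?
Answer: 432836 - 658*√390 ≈ 4.1984e+5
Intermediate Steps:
l(u, w) = 2 - 143*u (l(u, w) = 2 + (27 - 1*170)*u = 2 + (27 - 170)*u = 2 - 143*u)
B(N) = -126 + N² + N*√390 (B(N) = (N² + √390*N) - 126 = (N² + N*√390) - 126 = -126 + N² + N*√390)
B(-658) - l((-3 + U(0, 1))*0, 27) = (-126 + (-658)² - 658*√390) - (2 - 143*(-3 + 1)*0) = (-126 + 432964 - 658*√390) - (2 - (-286)*0) = (432838 - 658*√390) - (2 - 143*0) = (432838 - 658*√390) - (2 + 0) = (432838 - 658*√390) - 1*2 = (432838 - 658*√390) - 2 = 432836 - 658*√390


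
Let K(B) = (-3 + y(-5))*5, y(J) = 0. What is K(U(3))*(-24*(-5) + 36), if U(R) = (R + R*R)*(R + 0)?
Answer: -2340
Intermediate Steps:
U(R) = R*(R + R²) (U(R) = (R + R²)*R = R*(R + R²))
K(B) = -15 (K(B) = (-3 + 0)*5 = -3*5 = -15)
K(U(3))*(-24*(-5) + 36) = -15*(-24*(-5) + 36) = -15*(120 + 36) = -15*156 = -2340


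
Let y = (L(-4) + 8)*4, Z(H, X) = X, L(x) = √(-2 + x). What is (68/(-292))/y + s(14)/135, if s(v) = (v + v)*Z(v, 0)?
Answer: -17/2555 + 17*I*√6/20440 ≈ -0.0066536 + 0.0020372*I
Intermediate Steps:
s(v) = 0 (s(v) = (v + v)*0 = (2*v)*0 = 0)
y = 32 + 4*I*√6 (y = (√(-2 - 4) + 8)*4 = (√(-6) + 8)*4 = (I*√6 + 8)*4 = (8 + I*√6)*4 = 32 + 4*I*√6 ≈ 32.0 + 9.798*I)
(68/(-292))/y + s(14)/135 = (68/(-292))/(32 + 4*I*√6) + 0/135 = (68*(-1/292))/(32 + 4*I*√6) + 0*(1/135) = -17/(73*(32 + 4*I*√6)) + 0 = -17/(73*(32 + 4*I*√6))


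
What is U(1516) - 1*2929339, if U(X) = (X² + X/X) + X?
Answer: -629566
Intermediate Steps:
U(X) = 1 + X + X² (U(X) = (X² + 1) + X = (1 + X²) + X = 1 + X + X²)
U(1516) - 1*2929339 = (1 + 1516 + 1516²) - 1*2929339 = (1 + 1516 + 2298256) - 2929339 = 2299773 - 2929339 = -629566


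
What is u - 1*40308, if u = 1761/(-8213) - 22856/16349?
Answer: -5412546482713/134274337 ≈ -40310.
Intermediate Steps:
u = -216506917/134274337 (u = 1761*(-1/8213) - 22856*1/16349 = -1761/8213 - 22856/16349 = -216506917/134274337 ≈ -1.6124)
u - 1*40308 = -216506917/134274337 - 1*40308 = -216506917/134274337 - 40308 = -5412546482713/134274337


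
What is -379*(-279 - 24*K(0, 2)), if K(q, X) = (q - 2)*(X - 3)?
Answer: 123933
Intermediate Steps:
K(q, X) = (-3 + X)*(-2 + q) (K(q, X) = (-2 + q)*(-3 + X) = (-3 + X)*(-2 + q))
-379*(-279 - 24*K(0, 2)) = -379*(-279 - 24*(6 - 3*0 - 2*2 + 2*0)) = -379*(-279 - 24*(6 + 0 - 4 + 0)) = -379*(-279 - 24*2) = -379*(-279 - 48) = -379*(-327) = 123933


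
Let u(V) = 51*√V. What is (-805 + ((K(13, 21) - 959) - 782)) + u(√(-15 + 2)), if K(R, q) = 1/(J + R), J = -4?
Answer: -22913/9 + 51*(-13)^(¼) ≈ -2477.4 + 68.476*I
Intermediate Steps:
K(R, q) = 1/(-4 + R)
(-805 + ((K(13, 21) - 959) - 782)) + u(√(-15 + 2)) = (-805 + ((1/(-4 + 13) - 959) - 782)) + 51*√(√(-15 + 2)) = (-805 + ((1/9 - 959) - 782)) + 51*√(√(-13)) = (-805 + ((⅑ - 959) - 782)) + 51*√(I*√13) = (-805 + (-8630/9 - 782)) + 51*(13^(¼)*√I) = (-805 - 15668/9) + 51*13^(¼)*√I = -22913/9 + 51*13^(¼)*√I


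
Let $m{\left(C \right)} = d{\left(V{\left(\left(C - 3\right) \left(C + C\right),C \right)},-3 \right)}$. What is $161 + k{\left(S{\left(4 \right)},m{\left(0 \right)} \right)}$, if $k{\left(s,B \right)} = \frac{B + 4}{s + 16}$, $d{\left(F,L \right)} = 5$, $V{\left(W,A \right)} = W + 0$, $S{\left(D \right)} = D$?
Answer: $\frac{3229}{20} \approx 161.45$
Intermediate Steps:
$V{\left(W,A \right)} = W$
$m{\left(C \right)} = 5$
$k{\left(s,B \right)} = \frac{4 + B}{16 + s}$
$161 + k{\left(S{\left(4 \right)},m{\left(0 \right)} \right)} = 161 + \frac{4 + 5}{16 + 4} = 161 + \frac{1}{20} \cdot 9 = 161 + \frac{9}{20} = \frac{3229}{20}$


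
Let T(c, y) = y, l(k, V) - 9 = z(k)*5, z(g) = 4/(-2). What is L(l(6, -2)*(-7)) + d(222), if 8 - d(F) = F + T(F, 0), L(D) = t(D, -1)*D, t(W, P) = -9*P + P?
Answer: -158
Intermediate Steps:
z(g) = -2 (z(g) = 4*(-½) = -2)
l(k, V) = -1 (l(k, V) = 9 - 2*5 = 9 - 10 = -1)
t(W, P) = -8*P
L(D) = 8*D (L(D) = (-8*(-1))*D = 8*D)
d(F) = 8 - F (d(F) = 8 - (F + 0) = 8 - F)
L(l(6, -2)*(-7)) + d(222) = 8*(-1*(-7)) + (8 - 1*222) = 8*7 + (8 - 222) = 56 - 214 = -158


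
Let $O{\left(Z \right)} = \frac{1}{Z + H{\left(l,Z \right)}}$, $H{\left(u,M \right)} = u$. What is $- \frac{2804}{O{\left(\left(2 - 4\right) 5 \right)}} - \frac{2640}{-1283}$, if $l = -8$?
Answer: $\frac{64758216}{1283} \approx 50474.0$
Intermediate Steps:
$O{\left(Z \right)} = \frac{1}{-8 + Z}$ ($O{\left(Z \right)} = \frac{1}{Z - 8} = \frac{1}{-8 + Z}$)
$- \frac{2804}{O{\left(\left(2 - 4\right) 5 \right)}} - \frac{2640}{-1283} = - \frac{2804}{\frac{1}{-8 + \left(2 - 4\right) 5}} - \frac{2640}{-1283} = - \frac{2804}{\frac{1}{-8 - 10}} - - \frac{2640}{1283} = - \frac{2804}{\frac{1}{-8 - 10}} + \frac{2640}{1283} = - \frac{2804}{\frac{1}{-18}} + \frac{2640}{1283} = - \frac{2804}{- \frac{1}{18}} + \frac{2640}{1283} = \left(-2804\right) \left(-18\right) + \frac{2640}{1283} = 50472 + \frac{2640}{1283} = \frac{64758216}{1283}$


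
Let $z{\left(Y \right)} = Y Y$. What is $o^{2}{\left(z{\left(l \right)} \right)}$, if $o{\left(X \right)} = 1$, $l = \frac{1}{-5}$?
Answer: $1$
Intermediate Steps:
$l = - \frac{1}{5} \approx -0.2$
$z{\left(Y \right)} = Y^{2}$
$o^{2}{\left(z{\left(l \right)} \right)} = 1^{2} = 1$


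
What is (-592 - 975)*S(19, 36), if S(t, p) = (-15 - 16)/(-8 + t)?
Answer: 48577/11 ≈ 4416.1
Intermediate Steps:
S(t, p) = -31/(-8 + t)
(-592 - 975)*S(19, 36) = (-592 - 975)*(-31/(-8 + 19)) = -(-48577)/11 = -1567*(-31/11) = 48577/11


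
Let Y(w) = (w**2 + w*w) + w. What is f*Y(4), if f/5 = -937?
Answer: -168660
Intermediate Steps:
f = -4685 (f = 5*(-937) = -4685)
Y(w) = w + 2*w**2 (Y(w) = (w**2 + w**2) + w = 2*w**2 + w = w + 2*w**2)
f*Y(4) = -18740*(1 + 2*4) = -18740*(1 + 8) = -18740*9 = -4685*36 = -168660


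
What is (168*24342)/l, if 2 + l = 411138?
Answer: 255591/25696 ≈ 9.9467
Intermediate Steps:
l = 411136 (l = -2 + 411138 = 411136)
(168*24342)/l = (168*24342)/411136 = 4089456*(1/411136) = 255591/25696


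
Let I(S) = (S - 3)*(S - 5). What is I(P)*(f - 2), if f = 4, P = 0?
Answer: 30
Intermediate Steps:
I(S) = (-5 + S)*(-3 + S) (I(S) = (-3 + S)*(-5 + S) = (-5 + S)*(-3 + S))
I(P)*(f - 2) = (15 + 0**2 - 8*0)*(4 - 2) = (15 + 0 + 0)*2 = 15*2 = 30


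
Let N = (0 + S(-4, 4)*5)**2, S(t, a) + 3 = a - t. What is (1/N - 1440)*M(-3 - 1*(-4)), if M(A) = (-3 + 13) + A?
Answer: -9899989/625 ≈ -15840.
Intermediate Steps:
S(t, a) = -3 + a - t (S(t, a) = -3 + (a - t) = -3 + a - t)
M(A) = 10 + A
N = 625 (N = (0 + (-3 + 4 - 1*(-4))*5)**2 = (0 + (-3 + 4 + 4)*5)**2 = (0 + 5*5)**2 = (0 + 25)**2 = 25**2 = 625)
(1/N - 1440)*M(-3 - 1*(-4)) = (1/625 - 1440)*(10 + (-3 - 1*(-4))) = (1/625 - 1440)*(10 + (-3 + 4)) = -899999*(10 + 1)/625 = -899999/625*11 = -9899989/625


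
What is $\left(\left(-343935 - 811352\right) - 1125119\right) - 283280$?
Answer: $-2563686$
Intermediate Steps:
$\left(\left(-343935 - 811352\right) - 1125119\right) - 283280 = \left(-1155287 - 1125119\right) - 283280 = -2280406 - 283280 = -2563686$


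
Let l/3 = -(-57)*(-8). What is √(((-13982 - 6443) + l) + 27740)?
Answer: √5947 ≈ 77.117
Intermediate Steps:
l = -1368 (l = 3*(-(-57)*(-8)) = 3*(-3*152) = 3*(-456) = -1368)
√(((-13982 - 6443) + l) + 27740) = √(((-13982 - 6443) - 1368) + 27740) = √((-20425 - 1368) + 27740) = √(-21793 + 27740) = √5947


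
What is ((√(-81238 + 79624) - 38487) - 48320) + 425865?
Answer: 339058 + I*√1614 ≈ 3.3906e+5 + 40.175*I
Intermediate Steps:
((√(-81238 + 79624) - 38487) - 48320) + 425865 = ((√(-1614) - 38487) - 48320) + 425865 = ((I*√1614 - 38487) - 48320) + 425865 = ((-38487 + I*√1614) - 48320) + 425865 = (-86807 + I*√1614) + 425865 = 339058 + I*√1614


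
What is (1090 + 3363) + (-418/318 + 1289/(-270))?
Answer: 63635303/14310 ≈ 4446.9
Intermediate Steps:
(1090 + 3363) + (-418/318 + 1289/(-270)) = 4453 + (-418*1/318 + 1289*(-1/270)) = 4453 + (-209/159 - 1289/270) = 4453 - 87127/14310 = 63635303/14310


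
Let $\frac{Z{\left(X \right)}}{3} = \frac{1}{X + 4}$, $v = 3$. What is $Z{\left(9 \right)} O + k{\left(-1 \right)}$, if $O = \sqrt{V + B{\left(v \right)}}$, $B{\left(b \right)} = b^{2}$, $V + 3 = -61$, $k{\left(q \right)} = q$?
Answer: $-1 + \frac{3 i \sqrt{55}}{13} \approx -1.0 + 1.7114 i$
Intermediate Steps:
$V = -64$ ($V = -3 - 61 = -64$)
$Z{\left(X \right)} = \frac{3}{4 + X}$ ($Z{\left(X \right)} = \frac{3}{X + 4} = \frac{3}{4 + X}$)
$O = i \sqrt{55}$ ($O = \sqrt{-64 + 3^{2}} = \sqrt{-64 + 9} = \sqrt{-55} = i \sqrt{55} \approx 7.4162 i$)
$Z{\left(9 \right)} O + k{\left(-1 \right)} = \frac{3}{4 + 9} i \sqrt{55} - 1 = \frac{3}{13} i \sqrt{55} - 1 = 3 \cdot \frac{1}{13} i \sqrt{55} - 1 = \frac{3 i \sqrt{55}}{13} - 1 = -1 + \frac{3 i \sqrt{55}}{13}$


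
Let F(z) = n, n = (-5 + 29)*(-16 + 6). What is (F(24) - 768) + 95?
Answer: -913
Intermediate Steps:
n = -240 (n = 24*(-10) = -240)
F(z) = -240
(F(24) - 768) + 95 = (-240 - 768) + 95 = -1008 + 95 = -913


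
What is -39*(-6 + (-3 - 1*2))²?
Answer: -4719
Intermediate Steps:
-39*(-6 + (-3 - 1*2))² = -39*(-6 + (-3 - 2))² = -39*(-6 - 5)² = -39*(-11)² = -39*121 = -4719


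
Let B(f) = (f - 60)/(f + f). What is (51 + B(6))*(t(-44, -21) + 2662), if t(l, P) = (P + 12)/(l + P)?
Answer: 16092627/130 ≈ 1.2379e+5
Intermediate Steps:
t(l, P) = (12 + P)/(P + l)
B(f) = (-60 + f)/(2*f) (B(f) = (-60 + f)/((2*f)) = (-60 + f)*(1/(2*f)) = (-60 + f)/(2*f))
(51 + B(6))*(t(-44, -21) + 2662) = (51 + (½)*(-60 + 6)/6)*((12 - 21)/(-21 - 44) + 2662) = (51 + (½)*(⅙)*(-54))*(-9/(-65) + 2662) = (51 - 9/2)*(-1/65*(-9) + 2662) = 93*(9/65 + 2662)/2 = (93/2)*(173039/65) = 16092627/130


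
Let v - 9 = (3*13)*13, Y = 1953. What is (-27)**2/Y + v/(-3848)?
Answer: 49929/208754 ≈ 0.23918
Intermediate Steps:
v = 516 (v = 9 + (3*13)*13 = 9 + 39*13 = 9 + 507 = 516)
(-27)**2/Y + v/(-3848) = (-27)**2/1953 + 516/(-3848) = 729*(1/1953) + 516*(-1/3848) = 81/217 - 129/962 = 49929/208754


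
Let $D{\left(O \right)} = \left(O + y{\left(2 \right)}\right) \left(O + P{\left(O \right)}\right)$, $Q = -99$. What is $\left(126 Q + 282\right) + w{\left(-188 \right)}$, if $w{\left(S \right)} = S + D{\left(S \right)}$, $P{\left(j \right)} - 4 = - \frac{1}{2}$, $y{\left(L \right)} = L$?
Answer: $21937$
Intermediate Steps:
$P{\left(j \right)} = \frac{7}{2}$ ($P{\left(j \right)} = 4 - \frac{1}{2} = \frac{7}{2}$)
$D{\left(O \right)} = \left(2 + O\right) \left(\frac{7}{2} + O\right)$ ($D{\left(O \right)} = \left(O + 2\right) \left(O + \frac{7}{2}\right) = \left(2 + O\right) \left(\frac{7}{2} + O\right)$)
$w{\left(S \right)} = 7 + S^{2} + \frac{13 S}{2}$ ($w{\left(S \right)} = S + \left(7 + S^{2} + \frac{11 S}{2}\right) = 7 + S^{2} + \frac{13 S}{2}$)
$\left(126 Q + 282\right) + w{\left(-188 \right)} = \left(126 \left(-99\right) + 282\right) + \left(7 + \left(-188\right)^{2} + \frac{13}{2} \left(-188\right)\right) = \left(-12474 + 282\right) + \left(7 + 35344 - 1222\right) = -12192 + 34129 = 21937$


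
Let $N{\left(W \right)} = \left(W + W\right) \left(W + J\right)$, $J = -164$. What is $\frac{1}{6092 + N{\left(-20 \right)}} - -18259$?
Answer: $\frac{245620069}{13452} \approx 18259.0$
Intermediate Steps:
$N{\left(W \right)} = 2 W \left(-164 + W\right)$ ($N{\left(W \right)} = \left(W + W\right) \left(W - 164\right) = 2 W \left(-164 + W\right)$)
$\frac{1}{6092 + N{\left(-20 \right)}} - -18259 = \frac{1}{6092 + 2 \left(-20\right) \left(-164 - 20\right)} - -18259 = \frac{1}{6092 + 2 \left(-20\right) \left(-184\right)} + 18259 = \frac{1}{6092 + 7360} + 18259 = \frac{1}{13452} + 18259 = \frac{245620069}{13452}$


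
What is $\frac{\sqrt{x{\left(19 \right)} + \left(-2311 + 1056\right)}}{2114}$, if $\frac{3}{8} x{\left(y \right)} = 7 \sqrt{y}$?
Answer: $\frac{\sqrt{-11295 + 168 \sqrt{19}}}{6342} \approx 0.016205 i$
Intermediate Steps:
$x{\left(y \right)} = \frac{56 \sqrt{y}}{3}$ ($x{\left(y \right)} = \frac{8 \cdot 7 \sqrt{y}}{3} = \frac{56 \sqrt{y}}{3}$)
$\frac{\sqrt{x{\left(19 \right)} + \left(-2311 + 1056\right)}}{2114} = \frac{\sqrt{\frac{56 \sqrt{19}}{3} + \left(-2311 + 1056\right)}}{2114} = \sqrt{\frac{56 \sqrt{19}}{3} - 1255} \cdot \frac{1}{2114} = \sqrt{-1255 + \frac{56 \sqrt{19}}{3}} \cdot \frac{1}{2114} = \frac{\sqrt{-1255 + \frac{56 \sqrt{19}}{3}}}{2114}$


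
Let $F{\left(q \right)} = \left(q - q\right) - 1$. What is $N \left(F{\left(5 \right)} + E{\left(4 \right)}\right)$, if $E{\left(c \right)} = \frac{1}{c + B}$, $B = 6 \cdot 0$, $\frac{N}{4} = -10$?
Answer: $30$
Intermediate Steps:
$N = -40$ ($N = 4 \left(-10\right) = -40$)
$B = 0$
$E{\left(c \right)} = \frac{1}{c}$ ($E{\left(c \right)} = \frac{1}{c + 0} = \frac{1}{c}$)
$F{\left(q \right)} = -1$ ($F{\left(q \right)} = 0 - 1 = -1$)
$N \left(F{\left(5 \right)} + E{\left(4 \right)}\right) = - 40 \left(-1 + \frac{1}{4}\right) = \left(-40\right) \left(- \frac{3}{4}\right) = 30$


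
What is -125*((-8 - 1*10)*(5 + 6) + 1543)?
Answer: -168125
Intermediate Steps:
-125*((-8 - 1*10)*(5 + 6) + 1543) = -125*((-8 - 10)*11 + 1543) = -125*(-18*11 + 1543) = -125*(-198 + 1543) = -125*1345 = -168125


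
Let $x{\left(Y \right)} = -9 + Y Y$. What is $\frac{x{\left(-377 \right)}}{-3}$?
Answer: $- \frac{142120}{3} \approx -47373.0$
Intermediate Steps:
$x{\left(Y \right)} = -9 + Y^{2}$
$\frac{x{\left(-377 \right)}}{-3} = \frac{-9 + \left(-377\right)^{2}}{-3} = - \frac{-9 + 142129}{3} = \left(- \frac{1}{3}\right) 142120 = - \frac{142120}{3}$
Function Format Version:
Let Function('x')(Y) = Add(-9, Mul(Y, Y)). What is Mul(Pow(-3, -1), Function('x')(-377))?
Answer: Rational(-142120, 3) ≈ -47373.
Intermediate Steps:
Function('x')(Y) = Add(-9, Pow(Y, 2))
Mul(Pow(-3, -1), Function('x')(-377)) = Mul(Pow(-3, -1), Add(-9, Pow(-377, 2))) = Mul(Rational(-1, 3), Add(-9, 142129)) = Mul(Rational(-1, 3), 142120) = Rational(-142120, 3)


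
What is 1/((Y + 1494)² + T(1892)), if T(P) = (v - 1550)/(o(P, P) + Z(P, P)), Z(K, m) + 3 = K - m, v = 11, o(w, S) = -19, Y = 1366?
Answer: 22/179952739 ≈ 1.2225e-7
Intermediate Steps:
Z(K, m) = -3 + K - m (Z(K, m) = -3 + (K - m) = -3 + K - m)
T(P) = 1539/22 (T(P) = (11 - 1550)/(-19 + (-3 + P - P)) = -1539/(-19 - 3) = -1539/(-22) = -1539*(-1/22) = 1539/22)
1/((Y + 1494)² + T(1892)) = 1/((1366 + 1494)² + 1539/22) = 1/(2860² + 1539/22) = 1/(8179600 + 1539/22) = 1/(179952739/22) = 22/179952739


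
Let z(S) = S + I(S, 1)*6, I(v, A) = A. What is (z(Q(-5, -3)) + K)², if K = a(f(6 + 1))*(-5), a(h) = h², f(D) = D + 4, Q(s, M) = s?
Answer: 364816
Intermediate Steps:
f(D) = 4 + D
z(S) = 6 + S (z(S) = S + 1*6 = S + 6 = 6 + S)
K = -605 (K = (4 + (6 + 1))²*(-5) = (4 + 7)²*(-5) = 11²*(-5) = 121*(-5) = -605)
(z(Q(-5, -3)) + K)² = ((6 - 5) - 605)² = (1 - 605)² = (-604)² = 364816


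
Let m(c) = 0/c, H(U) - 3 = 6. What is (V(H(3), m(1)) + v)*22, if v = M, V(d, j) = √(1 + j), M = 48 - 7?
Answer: 924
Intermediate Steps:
H(U) = 9 (H(U) = 3 + 6 = 9)
m(c) = 0
M = 41
v = 41
(V(H(3), m(1)) + v)*22 = (√(1 + 0) + 41)*22 = (√1 + 41)*22 = (1 + 41)*22 = 42*22 = 924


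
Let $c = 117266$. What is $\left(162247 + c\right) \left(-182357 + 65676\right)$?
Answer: $-32613856353$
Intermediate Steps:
$\left(162247 + c\right) \left(-182357 + 65676\right) = \left(162247 + 117266\right) \left(-182357 + 65676\right) = 279513 \left(-116681\right) = -32613856353$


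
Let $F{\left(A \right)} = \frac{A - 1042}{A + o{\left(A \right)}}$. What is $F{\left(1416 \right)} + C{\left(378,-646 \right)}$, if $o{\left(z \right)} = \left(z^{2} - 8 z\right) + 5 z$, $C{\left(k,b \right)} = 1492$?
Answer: $\frac{1493659291}{1001112} \approx 1492.0$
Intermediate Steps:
$o{\left(z \right)} = z^{2} - 3 z$
$F{\left(A \right)} = \frac{-1042 + A}{A + A \left(-3 + A\right)}$ ($F{\left(A \right)} = \frac{A - 1042}{A + A \left(-3 + A\right)} = \frac{-1042 + A}{A + A \left(-3 + A\right)}$)
$F{\left(1416 \right)} + C{\left(378,-646 \right)} = \frac{-1042 + 1416}{1416 \left(-2 + 1416\right)} + 1492 = \frac{1}{1416} \cdot \frac{1}{1414} \cdot 374 + 1492 = \frac{187}{1001112} + 1492 = \frac{1493659291}{1001112}$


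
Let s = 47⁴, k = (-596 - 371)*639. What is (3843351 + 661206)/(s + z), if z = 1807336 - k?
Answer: 4504557/7304930 ≈ 0.61665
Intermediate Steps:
k = -617913 (k = -967*639 = -617913)
z = 2425249 (z = 1807336 - 1*(-617913) = 1807336 + 617913 = 2425249)
s = 4879681
(3843351 + 661206)/(s + z) = (3843351 + 661206)/(4879681 + 2425249) = 4504557/7304930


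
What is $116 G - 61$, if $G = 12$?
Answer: $1331$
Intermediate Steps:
$116 G - 61 = 116 \cdot 12 - 61 = 1392 - 61 = 1331$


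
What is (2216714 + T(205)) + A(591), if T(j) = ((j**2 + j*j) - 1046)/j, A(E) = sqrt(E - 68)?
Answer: 454509374/205 + sqrt(523) ≈ 2.2171e+6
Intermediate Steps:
A(E) = sqrt(-68 + E)
T(j) = (-1046 + 2*j**2)/j (T(j) = ((j**2 + j**2) - 1046)/j = (2*j**2 - 1046)/j = (-1046 + 2*j**2)/j)
(2216714 + T(205)) + A(591) = (2216714 + (-1046/205 + 2*205)) + sqrt(-68 + 591) = (2216714 + (-1046*1/205 + 410)) + sqrt(523) = (2216714 + (-1046/205 + 410)) + sqrt(523) = (2216714 + 83004/205) + sqrt(523) = 454509374/205 + sqrt(523)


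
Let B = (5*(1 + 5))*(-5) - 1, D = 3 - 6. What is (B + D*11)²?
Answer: 33856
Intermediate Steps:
D = -3
B = -151 (B = (5*6)*(-5) - 1 = 30*(-5) - 1 = -150 - 1 = -151)
(B + D*11)² = (-151 - 3*11)² = (-151 - 33)² = (-184)² = 33856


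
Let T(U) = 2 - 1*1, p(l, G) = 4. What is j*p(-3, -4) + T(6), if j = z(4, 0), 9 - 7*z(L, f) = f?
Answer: 43/7 ≈ 6.1429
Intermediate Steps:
z(L, f) = 9/7 - f/7
j = 9/7 (j = 9/7 - 1/7*0 = 9/7 + 0 = 9/7 ≈ 1.2857)
T(U) = 1 (T(U) = 2 - 1 = 1)
j*p(-3, -4) + T(6) = (9/7)*4 + 1 = 36/7 + 1 = 43/7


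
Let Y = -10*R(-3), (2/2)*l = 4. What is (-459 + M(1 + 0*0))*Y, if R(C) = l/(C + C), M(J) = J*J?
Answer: -9160/3 ≈ -3053.3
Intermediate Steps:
l = 4
M(J) = J**2
R(C) = 2/C (R(C) = 4/(C + C) = 4/((2*C)) = 4*(1/(2*C)) = 2/C)
Y = 20/3 (Y = -20/(-3) = -20*(-1)/3 = -10*(-2/3) = 20/3 ≈ 6.6667)
(-459 + M(1 + 0*0))*Y = (-459 + (1 + 0*0)**2)*(20/3) = (-459 + (1 + 0)**2)*(20/3) = (-459 + 1**2)*(20/3) = (-459 + 1)*(20/3) = -458*20/3 = -9160/3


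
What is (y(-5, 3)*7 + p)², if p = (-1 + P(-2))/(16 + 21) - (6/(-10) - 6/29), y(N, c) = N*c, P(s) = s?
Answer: 312963043761/28783225 ≈ 10873.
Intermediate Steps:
p = 3894/5365 (p = (-1 - 2)/(16 + 21) - (6/(-10) - 6/29) = -3/37 - (6*(-⅒) - 6*1/29) = -3*1/37 - (-⅗ - 6/29) = -3/37 - 1*(-117/145) = -3/37 + 117/145 = 3894/5365 ≈ 0.72582)
(y(-5, 3)*7 + p)² = (-5*3*7 + 3894/5365)² = (-15*7 + 3894/5365)² = (-105 + 3894/5365)² = (-559431/5365)² = 312963043761/28783225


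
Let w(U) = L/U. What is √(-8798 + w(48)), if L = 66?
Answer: I*√140746/4 ≈ 93.79*I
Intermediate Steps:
w(U) = 66/U
√(-8798 + w(48)) = √(-8798 + 66/48) = √(-8798 + 66*(1/48)) = √(-8798 + 11/8) = √(-70373/8) = I*√140746/4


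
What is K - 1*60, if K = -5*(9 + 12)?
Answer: -165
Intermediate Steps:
K = -105 (K = -5*21 = -105)
K - 1*60 = -105 - 1*60 = -105 - 60 = -165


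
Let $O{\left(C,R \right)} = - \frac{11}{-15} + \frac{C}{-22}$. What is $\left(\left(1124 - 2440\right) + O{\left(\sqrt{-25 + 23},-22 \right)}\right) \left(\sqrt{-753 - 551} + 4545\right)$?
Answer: $- \frac{\left(4545 + 2 i \sqrt{326}\right) \left(434038 + 15 i \sqrt{2}\right)}{330} \approx -5.9779 \cdot 10^{6} - 47788.0 i$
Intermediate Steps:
$O{\left(C,R \right)} = \frac{11}{15} - \frac{C}{22}$ ($O{\left(C,R \right)} = \left(-11\right) \left(- \frac{1}{15}\right) + C \left(- \frac{1}{22}\right) = \frac{11}{15} - \frac{C}{22}$)
$\left(\left(1124 - 2440\right) + O{\left(\sqrt{-25 + 23},-22 \right)}\right) \left(\sqrt{-753 - 551} + 4545\right) = \left(\left(1124 - 2440\right) + \left(\frac{11}{15} - \frac{\sqrt{-25 + 23}}{22}\right)\right) \left(\sqrt{-753 - 551} + 4545\right) = \left(\left(1124 - 2440\right) + \left(\frac{11}{15} - \frac{\sqrt{-2}}{22}\right)\right) \left(\sqrt{-1304} + 4545\right) = \left(-1316 + \left(\frac{11}{15} - \frac{i \sqrt{2}}{22}\right)\right) \left(2 i \sqrt{326} + 4545\right) = \left(-1316 + \left(\frac{11}{15} - \frac{i \sqrt{2}}{22}\right)\right) \left(4545 + 2 i \sqrt{326}\right) = \left(- \frac{19729}{15} - \frac{i \sqrt{2}}{22}\right) \left(4545 + 2 i \sqrt{326}\right) = \left(4545 + 2 i \sqrt{326}\right) \left(- \frac{19729}{15} - \frac{i \sqrt{2}}{22}\right)$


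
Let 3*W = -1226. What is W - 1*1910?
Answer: -6956/3 ≈ -2318.7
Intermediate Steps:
W = -1226/3 (W = (1/3)*(-1226) = -1226/3 ≈ -408.67)
W - 1*1910 = -1226/3 - 1*1910 = -1226/3 - 1910 = -6956/3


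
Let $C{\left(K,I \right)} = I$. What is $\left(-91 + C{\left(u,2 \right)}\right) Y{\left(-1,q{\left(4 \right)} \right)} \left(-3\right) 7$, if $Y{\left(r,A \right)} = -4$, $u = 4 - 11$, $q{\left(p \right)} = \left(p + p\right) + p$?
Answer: $-7476$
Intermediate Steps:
$q{\left(p \right)} = 3 p$ ($q{\left(p \right)} = 2 p + p = 3 p$)
$u = -7$
$\left(-91 + C{\left(u,2 \right)}\right) Y{\left(-1,q{\left(4 \right)} \right)} \left(-3\right) 7 = \left(-91 + 2\right) \left(-4\right) \left(-3\right) 7 = - 89 \cdot 12 \cdot 7 = \left(-89\right) 84 = -7476$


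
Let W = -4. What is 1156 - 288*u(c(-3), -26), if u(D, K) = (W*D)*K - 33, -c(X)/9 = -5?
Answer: -1337180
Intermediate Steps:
c(X) = 45 (c(X) = -9*(-5) = 45)
u(D, K) = -33 - 4*D*K (u(D, K) = (-4*D)*K - 33 = -4*D*K - 33 = -33 - 4*D*K)
1156 - 288*u(c(-3), -26) = 1156 - 288*(-33 - 4*45*(-26)) = 1156 - 288*(-33 + 4680) = 1156 - 288*4647 = 1156 - 1338336 = -1337180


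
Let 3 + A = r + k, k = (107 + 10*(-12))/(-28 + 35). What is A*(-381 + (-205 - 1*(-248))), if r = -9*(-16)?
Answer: -329212/7 ≈ -47030.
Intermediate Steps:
r = 144
k = -13/7 (k = (107 - 120)/7 = -13*⅐ = -13/7 ≈ -1.8571)
A = 974/7 (A = -3 + (144 - 13/7) = -3 + 995/7 = 974/7 ≈ 139.14)
A*(-381 + (-205 - 1*(-248))) = 974*(-381 + (-205 - 1*(-248)))/7 = 974*(-381 + (-205 + 248))/7 = 974*(-381 + 43)/7 = (974/7)*(-338) = -329212/7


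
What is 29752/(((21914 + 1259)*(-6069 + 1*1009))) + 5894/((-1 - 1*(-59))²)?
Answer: 86375390499/49305887290 ≈ 1.7518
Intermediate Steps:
29752/(((21914 + 1259)*(-6069 + 1*1009))) + 5894/((-1 - 1*(-59))²) = 29752/((23173*(-6069 + 1009))) + 5894/((-1 + 59)²) = 29752/((23173*(-5060))) + 5894/(58²) = 29752/(-117255380) + 5894/3364 = 29752*(-1/117255380) + 5894*(1/3364) = -7438/29313845 + 2947/1682 = 86375390499/49305887290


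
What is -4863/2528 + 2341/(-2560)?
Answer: -573979/202240 ≈ -2.8381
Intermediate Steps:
-4863/2528 + 2341/(-2560) = -4863*1/2528 + 2341*(-1/2560) = -4863/2528 - 2341/2560 = -573979/202240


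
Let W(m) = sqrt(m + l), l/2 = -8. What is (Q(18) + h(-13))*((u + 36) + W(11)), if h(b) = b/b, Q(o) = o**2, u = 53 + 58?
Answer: 47775 + 325*I*sqrt(5) ≈ 47775.0 + 726.72*I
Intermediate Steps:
l = -16 (l = 2*(-8) = -16)
u = 111
W(m) = sqrt(-16 + m) (W(m) = sqrt(m - 16) = sqrt(-16 + m))
h(b) = 1
(Q(18) + h(-13))*((u + 36) + W(11)) = (18**2 + 1)*((111 + 36) + sqrt(-16 + 11)) = (324 + 1)*(147 + sqrt(-5)) = 325*(147 + I*sqrt(5)) = 47775 + 325*I*sqrt(5)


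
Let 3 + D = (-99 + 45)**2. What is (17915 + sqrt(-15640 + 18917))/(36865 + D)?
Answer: 17915/39778 + sqrt(3277)/39778 ≈ 0.45181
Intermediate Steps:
D = 2913 (D = -3 + (-99 + 45)**2 = -3 + (-54)**2 = -3 + 2916 = 2913)
(17915 + sqrt(-15640 + 18917))/(36865 + D) = (17915 + sqrt(-15640 + 18917))/(36865 + 2913) = (17915 + sqrt(3277))/39778 = (17915 + sqrt(3277))*(1/39778) = 17915/39778 + sqrt(3277)/39778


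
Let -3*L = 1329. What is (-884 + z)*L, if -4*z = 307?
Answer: 1702449/4 ≈ 4.2561e+5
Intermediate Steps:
z = -307/4 (z = -1/4*307 = -307/4 ≈ -76.750)
L = -443 (L = -1/3*1329 = -443)
(-884 + z)*L = (-884 - 307/4)*(-443) = -3843/4*(-443) = 1702449/4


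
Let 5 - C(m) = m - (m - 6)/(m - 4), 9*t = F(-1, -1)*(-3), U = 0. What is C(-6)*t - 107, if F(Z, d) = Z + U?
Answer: -1544/15 ≈ -102.93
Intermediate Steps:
F(Z, d) = Z (F(Z, d) = Z + 0 = Z)
t = ⅓ (t = (-1*(-3))/9 = (⅑)*3 = ⅓ ≈ 0.33333)
C(m) = 5 - m + (-6 + m)/(-4 + m) (C(m) = 5 - (m - (m - 6)/(m - 4)) = 5 - (m - (-6 + m)/(-4 + m)) = 5 + (-m + (-6 + m)/(-4 + m)) = 5 - m + (-6 + m)/(-4 + m))
C(-6)*t - 107 = ((-26 - 1*(-6)² + 10*(-6))/(-4 - 6))*(⅓) - 107 = ((-26 - 1*36 - 60)/(-10))*(⅓) - 107 = -(-26 - 36 - 60)/10*(⅓) - 107 = -⅒*(-122)*(⅓) - 107 = (61/5)*(⅓) - 107 = 61/15 - 107 = -1544/15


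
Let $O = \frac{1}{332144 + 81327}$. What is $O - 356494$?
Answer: $- \frac{147399930673}{413471} \approx -3.5649 \cdot 10^{5}$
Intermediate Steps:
$O = \frac{1}{413471} \approx 2.4186 \cdot 10^{-6}$
$O - 356494 = \frac{1}{413471} - 356494 = - \frac{147399930673}{413471}$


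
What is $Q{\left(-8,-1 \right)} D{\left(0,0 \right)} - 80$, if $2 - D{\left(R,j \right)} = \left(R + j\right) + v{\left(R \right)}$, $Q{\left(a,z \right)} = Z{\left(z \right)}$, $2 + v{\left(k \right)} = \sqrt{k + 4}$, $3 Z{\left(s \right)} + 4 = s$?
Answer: $- \frac{250}{3} \approx -83.333$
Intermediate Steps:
$Z{\left(s \right)} = - \frac{4}{3} + \frac{s}{3}$
$v{\left(k \right)} = -2 + \sqrt{4 + k}$ ($v{\left(k \right)} = -2 + \sqrt{k + 4} = -2 + \sqrt{4 + k}$)
$Q{\left(a,z \right)} = - \frac{4}{3} + \frac{z}{3}$
$D{\left(R,j \right)} = 4 - R - j - \sqrt{4 + R}$ ($D{\left(R,j \right)} = 2 - \left(\left(R + j\right) + \left(-2 + \sqrt{4 + R}\right)\right) = 2 - \left(-2 + R + j + \sqrt{4 + R}\right) = 4 - R - j - \sqrt{4 + R}$)
$Q{\left(-8,-1 \right)} D{\left(0,0 \right)} - 80 = \left(- \frac{4}{3} + \frac{1}{3} \left(-1\right)\right) \left(4 - 0 - 0 - \sqrt{4 + 0}\right) - 80 = \left(- \frac{4}{3} - \frac{1}{3}\right) \left(4 + 0 + 0 - \sqrt{4}\right) - 80 = - \frac{5 \left(4 + 0 + 0 - 2\right)}{3} - 80 = \left(- \frac{5}{3}\right) 2 - 80 = - \frac{10}{3} - 80 = - \frac{250}{3}$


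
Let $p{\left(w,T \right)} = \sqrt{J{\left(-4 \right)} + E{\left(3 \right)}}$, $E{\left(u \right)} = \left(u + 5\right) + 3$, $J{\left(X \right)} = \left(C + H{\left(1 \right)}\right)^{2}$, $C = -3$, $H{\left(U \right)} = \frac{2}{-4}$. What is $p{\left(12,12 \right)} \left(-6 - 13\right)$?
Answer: $- \frac{19 \sqrt{93}}{2} \approx -91.615$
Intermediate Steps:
$H{\left(U \right)} = - \frac{1}{2}$ ($H{\left(U \right)} = 2 \left(- \frac{1}{4}\right) = - \frac{1}{2}$)
$J{\left(X \right)} = \frac{49}{4}$ ($J{\left(X \right)} = \left(-3 - \frac{1}{2}\right)^{2} = \left(- \frac{7}{2}\right)^{2} = \frac{49}{4}$)
$E{\left(u \right)} = 8 + u$ ($E{\left(u \right)} = \left(5 + u\right) + 3 = 8 + u$)
$p{\left(w,T \right)} = \frac{\sqrt{93}}{2}$ ($p{\left(w,T \right)} = \sqrt{\frac{49}{4} + \left(8 + 3\right)} = \sqrt{\frac{49}{4} + 11} = \sqrt{\frac{93}{4}} = \frac{\sqrt{93}}{2}$)
$p{\left(12,12 \right)} \left(-6 - 13\right) = \frac{\sqrt{93}}{2} \left(-6 - 13\right) = \frac{\sqrt{93}}{2} \left(-19\right) = - \frac{19 \sqrt{93}}{2}$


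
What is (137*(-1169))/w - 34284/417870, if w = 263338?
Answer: -12658569017/18340175010 ≈ -0.69021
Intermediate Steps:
(137*(-1169))/w - 34284/417870 = (137*(-1169))/263338 - 34284/417870 = -160153*1/263338 - 34284*1/417870 = -160153/263338 - 5714/69645 = -12658569017/18340175010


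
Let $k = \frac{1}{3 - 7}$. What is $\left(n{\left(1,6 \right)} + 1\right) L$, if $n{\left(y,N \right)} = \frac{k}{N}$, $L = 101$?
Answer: $\frac{2323}{24} \approx 96.792$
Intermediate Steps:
$k = - \frac{1}{4}$ ($k = \frac{1}{-4} = - \frac{1}{4} \approx -0.25$)
$n{\left(y,N \right)} = - \frac{1}{4 N}$
$\left(n{\left(1,6 \right)} + 1\right) L = \left(- \frac{1}{4 \cdot 6} + 1\right) 101 = \left(\left(- \frac{1}{4}\right) \frac{1}{6} + 1\right) 101 = \left(- \frac{1}{24} + 1\right) 101 = \frac{23}{24} \cdot 101 = \frac{2323}{24}$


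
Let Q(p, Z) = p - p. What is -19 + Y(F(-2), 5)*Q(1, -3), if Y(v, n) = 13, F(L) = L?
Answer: -19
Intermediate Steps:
Q(p, Z) = 0
-19 + Y(F(-2), 5)*Q(1, -3) = -19 + 13*0 = -19 + 0 = -19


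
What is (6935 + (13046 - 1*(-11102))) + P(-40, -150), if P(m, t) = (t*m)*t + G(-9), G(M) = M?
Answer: -868926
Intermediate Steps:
P(m, t) = -9 + m*t**2 (P(m, t) = (t*m)*t - 9 = (m*t)*t - 9 = m*t**2 - 9 = -9 + m*t**2)
(6935 + (13046 - 1*(-11102))) + P(-40, -150) = (6935 + (13046 - 1*(-11102))) + (-9 - 40*(-150)**2) = (6935 + (13046 + 11102)) + (-9 - 40*22500) = (6935 + 24148) + (-9 - 900000) = 31083 - 900009 = -868926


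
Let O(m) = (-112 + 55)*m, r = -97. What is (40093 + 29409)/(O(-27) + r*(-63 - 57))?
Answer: 69502/13179 ≈ 5.2737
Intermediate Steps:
O(m) = -57*m
(40093 + 29409)/(O(-27) + r*(-63 - 57)) = (40093 + 29409)/(-57*(-27) - 97*(-63 - 57)) = 69502/(1539 - 97*(-120)) = 69502/(1539 + 11640) = 69502/13179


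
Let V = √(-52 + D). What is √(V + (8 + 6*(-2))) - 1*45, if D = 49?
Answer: -45 + √(-4 + I*√3) ≈ -44.576 + 2.0444*I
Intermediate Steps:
V = I*√3 (V = √(-52 + 49) = √(-3) = I*√3 ≈ 1.732*I)
√(V + (8 + 6*(-2))) - 1*45 = √(I*√3 + (8 + 6*(-2))) - 1*45 = √(I*√3 + (8 - 12)) - 45 = √(I*√3 - 4) - 45 = √(-4 + I*√3) - 45 = -45 + √(-4 + I*√3)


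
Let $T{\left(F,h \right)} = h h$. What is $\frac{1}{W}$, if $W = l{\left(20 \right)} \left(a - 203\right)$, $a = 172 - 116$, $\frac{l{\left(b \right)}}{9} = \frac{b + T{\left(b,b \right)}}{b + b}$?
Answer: $- \frac{2}{27783} \approx -7.1986 \cdot 10^{-5}$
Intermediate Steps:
$T{\left(F,h \right)} = h^{2}$
$l{\left(b \right)} = \frac{9 \left(b + b^{2}\right)}{2 b}$ ($l{\left(b \right)} = 9 \frac{b + b^{2}}{b + b} = 9 \frac{b + b^{2}}{2 b} = \frac{9 \left(b + b^{2}\right)}{2 b}$)
$a = 56$ ($a = 172 - 116 = 56$)
$W = - \frac{27783}{2}$ ($W = \left(\frac{9}{2} + \frac{9}{2} \cdot 20\right) \left(56 - 203\right) = \left(\frac{9}{2} + 90\right) \left(-147\right) = \frac{189}{2} \left(-147\right) = - \frac{27783}{2} \approx -13892.0$)
$\frac{1}{W} = \frac{1}{- \frac{27783}{2}} = - \frac{2}{27783}$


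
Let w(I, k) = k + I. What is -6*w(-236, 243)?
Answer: -42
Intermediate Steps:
w(I, k) = I + k
-6*w(-236, 243) = -6*(-236 + 243) = -6*7 = -1*42 = -42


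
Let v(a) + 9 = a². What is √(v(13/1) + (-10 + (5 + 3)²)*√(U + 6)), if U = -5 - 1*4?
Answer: √(160 + 54*I*√3) ≈ 13.14 + 3.5589*I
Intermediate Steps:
U = -9 (U = -5 - 4 = -9)
v(a) = -9 + a²
√(v(13/1) + (-10 + (5 + 3)²)*√(U + 6)) = √((-9 + (13/1)²) + (-10 + (5 + 3)²)*√(-9 + 6)) = √((-9 + (13*1)²) + (-10 + 8²)*√(-3)) = √((-9 + 13²) + (-10 + 64)*(I*√3)) = √((-9 + 169) + 54*(I*√3)) = √(160 + 54*I*√3)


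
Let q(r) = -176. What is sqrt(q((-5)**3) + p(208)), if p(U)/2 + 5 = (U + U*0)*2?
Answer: sqrt(646) ≈ 25.417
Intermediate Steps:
p(U) = -10 + 4*U (p(U) = -10 + 2*((U + U*0)*2) = -10 + 2*((U + 0)*2) = -10 + 2*(U*2) = -10 + 2*(2*U) = -10 + 4*U)
sqrt(q((-5)**3) + p(208)) = sqrt(-176 + (-10 + 4*208)) = sqrt(-176 + (-10 + 832)) = sqrt(-176 + 822) = sqrt(646)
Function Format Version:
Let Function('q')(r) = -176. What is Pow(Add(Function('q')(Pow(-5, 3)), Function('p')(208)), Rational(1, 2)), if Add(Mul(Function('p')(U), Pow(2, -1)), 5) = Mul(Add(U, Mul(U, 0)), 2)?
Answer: Pow(646, Rational(1, 2)) ≈ 25.417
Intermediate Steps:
Function('p')(U) = Add(-10, Mul(4, U)) (Function('p')(U) = Add(-10, Mul(2, Mul(Add(U, Mul(U, 0)), 2))) = Add(-10, Mul(2, Mul(Add(U, 0), 2))) = Add(-10, Mul(2, Mul(U, 2))) = Add(-10, Mul(2, Mul(2, U))) = Add(-10, Mul(4, U)))
Pow(Add(Function('q')(Pow(-5, 3)), Function('p')(208)), Rational(1, 2)) = Pow(Add(-176, Add(-10, Mul(4, 208))), Rational(1, 2)) = Pow(Add(-176, Add(-10, 832)), Rational(1, 2)) = Pow(Add(-176, 822), Rational(1, 2)) = Pow(646, Rational(1, 2))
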